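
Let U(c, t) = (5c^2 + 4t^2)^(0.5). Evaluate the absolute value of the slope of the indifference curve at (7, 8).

For CES with ρ = 2, MRS = (5/4)·(t/c)^(-1).
At (7, 8): MRS = 35/32.
That is, one extra unit of c is worth 35/32 units of t at the margin.

MRS = 35/32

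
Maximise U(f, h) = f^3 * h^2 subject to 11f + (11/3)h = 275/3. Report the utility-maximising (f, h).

MU_f = 3·f^2·h^2 and MU_h = 2·f^3·h.
MRS = MU_f/MU_h = (3/2)·h/f.
Tangency: set MRS = p_f/p_h = 11/(11/3) = 3.
So (3/2)·h/f = 3, i.e. h = 2·f.
Substitute into the budget 11·f + (11/3)·h = 275/3: (55/3)·f = 275/3, so f* = 5.
Then h* = 2·5 = 10.

f* = 5, h* = 10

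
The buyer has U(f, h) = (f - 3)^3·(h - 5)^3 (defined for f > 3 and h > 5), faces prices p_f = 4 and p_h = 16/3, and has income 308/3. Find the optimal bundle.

MU_f = 3·(f−3)^2·(h−5)^3, MU_h = 3·(f−3)^3·(h−5)^2.
MRS = (h−5)/(f−3).
Tangency: set MRS = p_f/p_h = 4/(16/3) = 0.75.
So (h − 5)/(f − 3) = 0.75, i.e. (h − 5) = 0.75·(f − 3).
Rewrite the budget in excess-of-subsistence terms: 4·(f − 3) + (16/3)·(h − 5) = 308/3 − 4·3 − (16/3)·5 = 64.
Substituting, 8·(f − 3) = 64, so f − 3 = 8 and f* = 11.
Then h − 5 = 0.75·8 = 6, so h* = 11.

f* = 11, h* = 11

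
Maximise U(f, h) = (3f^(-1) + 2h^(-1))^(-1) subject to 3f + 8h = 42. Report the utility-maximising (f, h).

For CES with ρ = -1, MRS = (3/2)·(h/f)^2.
Tangency: set MRS = p_f/p_h = 3/8 = 0.375.
So (h/f)^2 = 0.25; taking the square root, h/f = 0.5, i.e. h = 0.5·f.
Substitute into the budget 3·f + 8·h = 42: 7·f = 42, so f* = 6 and h* = 0.5·6 = 3.

f* = 6, h* = 3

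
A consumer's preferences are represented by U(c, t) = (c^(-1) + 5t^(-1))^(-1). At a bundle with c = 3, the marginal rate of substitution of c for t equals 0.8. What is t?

t = 6

For CES with ρ = -1, MRS = (1/5)·(t/c)^2.
Setting (1/5)·(t/3)^2 = 0.8 gives (t/3)^2 = 4, so t/3 = 2 and t = 6.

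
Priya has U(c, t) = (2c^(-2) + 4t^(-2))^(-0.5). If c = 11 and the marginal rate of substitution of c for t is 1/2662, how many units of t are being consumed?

t = 1

For CES with ρ = -2, MRS = (2/4)·(t/c)^3.
Setting (2/4)·(t/11)^3 = 1/2662 gives (t/11)^3 = 1/1331, so t/11 = 1/11 and t = 1.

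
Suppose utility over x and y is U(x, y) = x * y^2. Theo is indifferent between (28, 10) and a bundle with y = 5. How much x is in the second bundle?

x = 112

U(28, 10) = 2800.
Set U(x, 5) = 2800 and solve.
With y = 5: 5^2 = 25, so x = 2800/25 = 112.
Check: U(112, 5) = 2800.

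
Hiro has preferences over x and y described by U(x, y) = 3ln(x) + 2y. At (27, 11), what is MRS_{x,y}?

MU_x = 3/x, MU_y = 2.
MRS = 3/x ÷ 2.
At (27, 11): MRS = 1/18.
That is, one extra unit of x is worth 1/18 units of y at the margin.

MRS = 1/18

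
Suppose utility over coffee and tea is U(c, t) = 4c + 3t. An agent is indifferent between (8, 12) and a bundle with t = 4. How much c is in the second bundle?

c = 14

U(8, 12) = 68.
Set U(c, 4) = 68 and solve.
4c + 3·4 = 68 ⇒ 4c = 56 ⇒ c = 14.
Check: U(14, 4) = 68.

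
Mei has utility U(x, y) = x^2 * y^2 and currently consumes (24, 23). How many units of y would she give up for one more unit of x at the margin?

MU_x = 2·x·y^2 and MU_y = 2·x^2·y.
MRS = MU_x/MU_y = y/x.
At (24, 23): MRS = 23/24.
So at (24, 23) the consumer would give up 23/24 units of y for one more unit of x.

MRS = 23/24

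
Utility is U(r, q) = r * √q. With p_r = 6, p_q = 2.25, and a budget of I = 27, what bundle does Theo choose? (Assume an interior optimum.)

r* = 3, q* = 4

MU_r = √q and MU_q = 0.5·r·q^(-0.5).
MRS = MU_r/MU_q = (2)·q/r.
Tangency: set MRS = p_r/p_q = 6/2.25 = 8/3.
So (2)·q/r = 8/3, i.e. q = (4/3)·r.
Substitute into the budget 6·r + 2.25·q = 27: 9·r = 27, so r* = 3.
Then q* = (4/3)·3 = 4.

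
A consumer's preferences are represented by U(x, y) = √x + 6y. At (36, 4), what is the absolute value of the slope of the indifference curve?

MRS = 1/72

MU_x = 1/(2√x), MU_y = 6.
MRS = 1/(2√x) ÷ 6.
At (36, 4): MRS = 1/72.
The indifference curve has slope −1/72 at this bundle.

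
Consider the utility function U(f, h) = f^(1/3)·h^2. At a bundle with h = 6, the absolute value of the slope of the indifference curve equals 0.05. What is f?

f = 20

MU_f = 1/3·f^(-2/3)·h^2 and MU_h = 2·f^(1/3)·h.
MRS = MU_f/MU_h = (1/6)·h/f.
Substitute h = 6: MRS = 1/f. Setting 1/f = 0.05 gives f = 1/0.05 = 20.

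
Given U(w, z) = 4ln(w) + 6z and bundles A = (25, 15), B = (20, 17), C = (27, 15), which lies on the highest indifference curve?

Evaluate utility at each bundle:
U(A) = 102.876.
U(B) = 113.983.
U(C) = 103.183.
Highest utility is B, so B ≻ C ≻ A.

Bundle B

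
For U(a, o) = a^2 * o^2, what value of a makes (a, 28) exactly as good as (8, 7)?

a = 2

U(8, 7) = 3136.
Set U(a, 28) = 3136 and solve.
With o = 28: 28^2 = 784, so a^2 = 3136/784 = 4; taking the square root, a = 2.
Check: U(2, 28) = 3136.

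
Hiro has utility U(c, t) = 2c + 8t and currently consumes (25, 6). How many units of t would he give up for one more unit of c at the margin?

MU_c = 2, MU_t = 8, so MRS = 2/8 = 0.25 at every bundle.
At (25, 6): MRS = 0.25.
The indifference curve has slope −0.25 at this bundle.

MRS = 0.25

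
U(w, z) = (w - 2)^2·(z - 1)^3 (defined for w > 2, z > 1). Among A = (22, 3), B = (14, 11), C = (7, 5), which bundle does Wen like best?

Bundle B

Evaluate utility at each bundle:
U(A) = 3200.
U(B) = 144000.
U(C) = 1600.
Highest utility is B, so B ≻ A ≻ C.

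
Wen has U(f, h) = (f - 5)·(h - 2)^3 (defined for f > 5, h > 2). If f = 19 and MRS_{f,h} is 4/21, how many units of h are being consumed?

MU_f = (h−2)^3, MU_h = 3·(f−5)·(h−2)^2.
MRS = (1/3)·(h−2)/(f−5).
Substitute f = 19: MRS = (h − 2)/42. Setting this equal to 4/21 gives h − 2 = (4/21)·42 = 8, so h = 10.

h = 10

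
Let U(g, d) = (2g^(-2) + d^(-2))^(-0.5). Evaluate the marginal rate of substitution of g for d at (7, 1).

MRS = 2/343

For CES with ρ = -2, MRS = (2/1)·(d/g)^3.
At (7, 1): MRS = 2/343.
So at (7, 1) the consumer would give up 2/343 units of d for one more unit of g.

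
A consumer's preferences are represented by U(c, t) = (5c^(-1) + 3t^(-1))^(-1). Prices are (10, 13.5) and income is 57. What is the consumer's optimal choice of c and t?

c* = 3, t* = 2

For CES with ρ = -1, MRS = (5/3)·(t/c)^2.
Tangency: set MRS = p_c/p_t = 10/13.5 = 20/27.
So (t/c)^2 = 4/9; taking the square root, t/c = 2/3, i.e. t = (2/3)·c.
Substitute into the budget 10·c + 13.5·t = 57: 19·c = 57, so c* = 3 and t* = (2/3)·3 = 2.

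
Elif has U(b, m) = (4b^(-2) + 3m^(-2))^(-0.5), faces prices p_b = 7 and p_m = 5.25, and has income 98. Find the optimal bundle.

b* = 8, m* = 8

For CES with ρ = -2, MRS = (4/3)·(m/b)^3.
Tangency: set MRS = p_b/p_m = 7/5.25 = 4/3.
So (m/b)^3 = 1; taking the cube root, m/b = 1, i.e. m = b.
Substitute into the budget 7·b + 5.25·m = 98: 12.25·b = 98, so b* = 8 and m* = 8.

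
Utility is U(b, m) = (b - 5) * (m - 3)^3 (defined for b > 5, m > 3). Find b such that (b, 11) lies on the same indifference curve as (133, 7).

b = 21

U(133, 7) = 8192.
Set U(b, 11) = 8192 and solve.
With m = 11: (11 − 3)^3 = 512, so (b − 5) = 8192/512 = 16.
So b = 5 + 16 = 21.
Check: U(21, 11) = 8192.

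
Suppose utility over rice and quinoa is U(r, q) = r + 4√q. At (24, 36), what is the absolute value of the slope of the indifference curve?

MRS = 3

MU_r = 1, MU_q = 4/(2√q).
MRS = 1 ÷ (4/(2√q)).
At (24, 36): MRS = 3.
So at (24, 36) the consumer would give up 3 units of q for one more unit of r.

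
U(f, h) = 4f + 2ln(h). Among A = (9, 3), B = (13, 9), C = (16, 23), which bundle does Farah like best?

Evaluate utility at each bundle:
U(A) = 38.197.
U(B) = 56.394.
U(C) = 70.271.
Highest utility is C, so C ≻ B ≻ A.

Bundle C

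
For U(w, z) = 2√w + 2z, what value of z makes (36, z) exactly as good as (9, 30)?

z = 27

U(9, 30) = 66.
Set U(36, z) = 66 and solve.
With w = 36: √36 = 6, so 2z = 66 − 2·6 = 54 and z = 27.
Check: U(36, 27) = 66.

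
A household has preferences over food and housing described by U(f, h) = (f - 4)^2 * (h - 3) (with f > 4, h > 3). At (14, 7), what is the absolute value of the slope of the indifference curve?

MRS = 0.8

MU_f = 2·(f−4)·(h−3), MU_h = (f−4)^2.
MRS = (2/1)·(h−3)/(f−4).
At (14, 7): MRS = 0.8.
That is, one extra unit of f is worth 0.8 units of h at the margin.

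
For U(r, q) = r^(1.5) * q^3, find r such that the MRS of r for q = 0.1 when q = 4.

r = 20

MU_r = 1.5·√r·q^3 and MU_q = 3·r^(1.5)·q^2.
MRS = MU_r/MU_q = (0.5)·q/r.
Substitute q = 4: MRS = 2/r. Setting 2/r = 0.1 gives r = 2/0.1 = 20.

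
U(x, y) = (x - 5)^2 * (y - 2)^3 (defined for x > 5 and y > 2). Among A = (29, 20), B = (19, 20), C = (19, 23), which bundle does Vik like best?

Bundle A

Evaluate utility at each bundle:
U(A) = 3359232.
U(B) = 1143072.
U(C) = 1815156.
Highest utility is A, so A ≻ C ≻ B.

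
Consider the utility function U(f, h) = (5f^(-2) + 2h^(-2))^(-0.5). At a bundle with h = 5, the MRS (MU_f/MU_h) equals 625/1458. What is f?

f = 9

For CES with ρ = -2, MRS = (5/2)·(h/f)^3.
Setting (5/2)·(5/f)^3 = 625/1458 gives (5/f)^3 = 125/729, so 5/f = 5/9 and f = 9.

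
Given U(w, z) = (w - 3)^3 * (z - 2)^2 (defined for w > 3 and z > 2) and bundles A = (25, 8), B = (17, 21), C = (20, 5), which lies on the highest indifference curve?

Evaluate utility at each bundle:
U(A) = 383328.
U(B) = 990584.
U(C) = 44217.
Highest utility is B, so B ≻ A ≻ C.

Bundle B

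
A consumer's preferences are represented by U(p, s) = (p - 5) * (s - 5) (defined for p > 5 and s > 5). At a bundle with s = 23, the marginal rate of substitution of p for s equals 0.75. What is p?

p = 29

MU_p = (s−5), MU_s = (p−5).
MRS = (s−5)/(p−5).
Substitute s = 23: MRS = 18/(p − 5). Setting this equal to 0.75 gives p − 5 = 18/0.75 = 24, so p = 29.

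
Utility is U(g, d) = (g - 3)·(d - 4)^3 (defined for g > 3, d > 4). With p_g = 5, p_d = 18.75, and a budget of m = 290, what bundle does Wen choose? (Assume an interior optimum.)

MU_g = (d−4)^3, MU_d = 3·(g−3)·(d−4)^2.
MRS = (1/3)·(d−4)/(g−3).
Tangency: set MRS = p_g/p_d = 5/18.75 = 4/15.
So (1/3)·(d − 4)/(g − 3) = 4/15, i.e. (d − 4) = 0.8·(g − 3).
Rewrite the budget in excess-of-subsistence terms: 5·(g − 3) + 18.75·(d − 4) = 290 − 5·3 − 18.75·4 = 200.
Substituting, 20·(g − 3) = 200, so g − 3 = 10 and g* = 13.
Then d − 4 = 0.8·10 = 8, so d* = 12.

g* = 13, d* = 12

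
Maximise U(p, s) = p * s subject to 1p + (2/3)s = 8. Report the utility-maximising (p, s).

MU_p = s and MU_s = p.
MRS = MU_p/MU_s = s/p.
Tangency: set MRS = p_p/p_s = 1/(2/3) = 1.5.
So s/p = 1.5, i.e. s = 1.5·p.
Substitute into the budget 1·p + (2/3)·s = 8: 2·p = 8, so p* = 4.
Then s* = 1.5·4 = 6.

p* = 4, s* = 6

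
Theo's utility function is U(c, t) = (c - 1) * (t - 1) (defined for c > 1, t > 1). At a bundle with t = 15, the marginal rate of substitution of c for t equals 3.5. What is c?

MU_c = (t−1), MU_t = (c−1).
MRS = (t−1)/(c−1).
Substitute t = 15: MRS = 14/(c − 1). Setting this equal to 3.5 gives c − 1 = 14/3.5 = 4, so c = 5.

c = 5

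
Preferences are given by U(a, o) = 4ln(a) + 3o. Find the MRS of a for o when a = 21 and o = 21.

MU_a = 4/a, MU_o = 3.
MRS = 4/a ÷ 3.
At (21, 21): MRS = 4/63.
That is, one extra unit of a is worth 4/63 units of o at the margin.

MRS = 4/63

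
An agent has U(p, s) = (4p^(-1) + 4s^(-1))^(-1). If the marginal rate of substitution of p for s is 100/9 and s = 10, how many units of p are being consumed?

For CES with ρ = -1, MRS = (s/p)^2.
Setting (10/p)^2 = 100/9 gives 10/p = 10/3 and p = 3.

p = 3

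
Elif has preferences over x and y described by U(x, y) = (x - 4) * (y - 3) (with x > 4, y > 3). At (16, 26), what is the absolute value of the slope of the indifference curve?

MU_x = (y−3), MU_y = (x−4).
MRS = (y−3)/(x−4).
At (16, 26): MRS = 23/12.
That is, one extra unit of x is worth 23/12 units of y at the margin.

MRS = 23/12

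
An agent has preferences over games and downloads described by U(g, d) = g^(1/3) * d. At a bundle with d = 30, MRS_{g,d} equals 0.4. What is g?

MU_g = 1/3·g^(-2/3)·d and MU_d = g^(1/3).
MRS = MU_g/MU_d = (1/3)·d/g.
Substitute d = 30: MRS = 10/g. Setting 10/g = 0.4 gives g = 10/0.4 = 25.

g = 25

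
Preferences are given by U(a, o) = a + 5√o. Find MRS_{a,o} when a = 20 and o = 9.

MRS = 1.2

MU_a = 1, MU_o = 5/(2√o).
MRS = 1 ÷ (5/(2√o)).
At (20, 9): MRS = 1.2.
That is, one extra unit of a is worth 1.2 units of o at the margin.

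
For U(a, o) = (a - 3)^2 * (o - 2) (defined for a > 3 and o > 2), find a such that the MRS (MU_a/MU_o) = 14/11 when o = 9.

a = 14

MU_a = 2·(a−3)·(o−2), MU_o = (a−3)^2.
MRS = (2/1)·(o−2)/(a−3).
Substitute o = 9: MRS = 14/(a − 3). Setting this equal to 14/11 gives a − 3 = 14/(14/11) = 11, so a = 14.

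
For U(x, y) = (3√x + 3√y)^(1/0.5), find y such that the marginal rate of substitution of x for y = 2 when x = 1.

For CES with ρ = 0.5, MRS = √(y/x).
Setting √(y/1) = 2 gives y/1 = 4 and y = 4.

y = 4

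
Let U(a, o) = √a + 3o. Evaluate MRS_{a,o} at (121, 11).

MU_a = 1/(2√a), MU_o = 3.
MRS = 1/(2√a) ÷ 3.
At (121, 11): MRS = 1/66.
So at (121, 11) the consumer would give up 1/66 units of o for one more unit of a.

MRS = 1/66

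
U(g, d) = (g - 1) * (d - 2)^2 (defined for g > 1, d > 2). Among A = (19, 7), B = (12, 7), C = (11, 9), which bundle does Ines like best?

Bundle C

Evaluate utility at each bundle:
U(A) = 450.
U(B) = 275.
U(C) = 490.
Highest utility is C, so C ≻ A ≻ B.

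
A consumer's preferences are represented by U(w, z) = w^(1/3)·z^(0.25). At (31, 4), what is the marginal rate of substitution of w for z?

MRS = 16/93

MU_w = 1/3·w^(-2/3)·z^(0.25) and MU_z = 0.25·w^(1/3)·z^(-0.75).
MRS = MU_w/MU_z = (4/3)·z/w.
At (31, 4): MRS = 16/93.
That is, one extra unit of w is worth 16/93 units of z at the margin.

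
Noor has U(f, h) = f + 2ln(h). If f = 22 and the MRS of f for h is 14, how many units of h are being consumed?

MU_f = 1, MU_h = 2/h.
MRS = 1 ÷ (2/h).
MRS depends only on h: 0.5·h = 14 ⇒ h = 14/0.5 = 28.

h = 28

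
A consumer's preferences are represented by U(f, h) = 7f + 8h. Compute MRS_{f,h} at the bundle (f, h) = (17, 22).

MRS = 0.875

MU_f = 7, MU_h = 8, so MRS = 7/8 = 0.875 at every bundle.
At (17, 22): MRS = 0.875.
So at (17, 22) the consumer would give up 0.875 units of h for one more unit of f.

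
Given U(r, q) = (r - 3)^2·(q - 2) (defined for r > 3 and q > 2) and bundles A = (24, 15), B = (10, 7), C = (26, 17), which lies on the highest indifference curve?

Evaluate utility at each bundle:
U(A) = 5733.
U(B) = 245.
U(C) = 7935.
Highest utility is C, so C ≻ A ≻ B.

Bundle C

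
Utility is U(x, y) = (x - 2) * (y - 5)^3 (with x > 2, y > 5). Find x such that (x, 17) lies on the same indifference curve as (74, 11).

x = 11

U(74, 11) = 15552.
Set U(x, 17) = 15552 and solve.
With y = 17: (17 − 5)^3 = 1728, so (x − 2) = 15552/1728 = 9.
So x = 2 + 9 = 11.
Check: U(11, 17) = 15552.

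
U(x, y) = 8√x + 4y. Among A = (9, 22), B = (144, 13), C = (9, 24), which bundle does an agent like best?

Evaluate utility at each bundle:
U(A) = 112.000.
U(B) = 148.000.
U(C) = 120.000.
Highest utility is B, so B ≻ C ≻ A.

Bundle B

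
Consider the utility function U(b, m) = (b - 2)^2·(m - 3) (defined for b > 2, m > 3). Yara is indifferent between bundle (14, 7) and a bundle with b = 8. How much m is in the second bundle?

m = 19

U(14, 7) = 576.
Set U(8, m) = 576 and solve.
With b = 8: (8 − 2)^2 = 36, so (m − 3) = 576/36 = 16.
So m = 3 + 16 = 19.
Check: U(8, 19) = 576.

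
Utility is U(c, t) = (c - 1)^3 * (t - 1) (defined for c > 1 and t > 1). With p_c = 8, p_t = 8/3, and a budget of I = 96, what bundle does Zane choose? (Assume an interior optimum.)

c* = 9, t* = 9

MU_c = 3·(c−1)^2·(t−1), MU_t = (c−1)^3.
MRS = (3/1)·(t−1)/(c−1).
Tangency: set MRS = p_c/p_t = 8/(8/3) = 3.
So (3/1)·(t − 1)/(c − 1) = 3, i.e. (t − 1) = (c − 1).
Rewrite the budget in excess-of-subsistence terms: 8·(c − 1) + (8/3)·(t − 1) = 96 − 8·1 − (8/3)·1 = 256/3.
Substituting, (32/3)·(c − 1) = 256/3, so c − 1 = 8 and c* = 9.
Then t − 1 = 8, so t* = 9.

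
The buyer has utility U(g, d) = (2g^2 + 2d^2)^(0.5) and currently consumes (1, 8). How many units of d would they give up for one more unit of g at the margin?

MRS = 0.125

For CES with ρ = 2, MRS = (d/g)^(-1).
At (1, 8): MRS = 0.125.
So at (1, 8) the consumer would give up 0.125 units of d for one more unit of g.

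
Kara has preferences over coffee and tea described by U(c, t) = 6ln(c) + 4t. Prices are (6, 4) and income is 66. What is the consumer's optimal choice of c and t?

c* = 1, t* = 15

MU_c = 6/c, MU_t = 4.
MRS = 6/c ÷ 4.
Tangency: set MRS = p_c/p_t = 6/4 = 1.5.
MRS depends only on c: 1.5/c = 1.5 ⇒ c* = 1.5/1.5 = 1.
From the budget, 4·t = 66 − 6·1 = 60, so t* = 15.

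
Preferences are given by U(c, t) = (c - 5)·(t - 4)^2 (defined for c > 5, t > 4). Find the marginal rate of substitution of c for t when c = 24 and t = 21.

MRS = 17/38

MU_c = (t−4)^2, MU_t = 2·(c−5)·(t−4).
MRS = (1/2)·(t−4)/(c−5).
At (24, 21): MRS = 17/38.
That is, one extra unit of c is worth 17/38 units of t at the margin.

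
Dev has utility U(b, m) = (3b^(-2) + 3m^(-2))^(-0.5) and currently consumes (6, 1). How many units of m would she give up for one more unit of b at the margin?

MRS = 1/216

For CES with ρ = -2, MRS = (m/b)^3.
At (6, 1): MRS = 1/216.
The indifference curve has slope −1/216 at this bundle.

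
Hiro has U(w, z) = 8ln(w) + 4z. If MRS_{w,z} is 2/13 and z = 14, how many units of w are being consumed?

w = 13

MU_w = 8/w, MU_z = 4.
MRS = 8/w ÷ 4.
MRS depends only on w: 2/w = 2/13 ⇒ w = 2/(2/13) = 13.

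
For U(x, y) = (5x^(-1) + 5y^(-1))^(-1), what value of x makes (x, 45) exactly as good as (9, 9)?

x = 5

U depends on (x, y) only through S = 5x^(-1) + 5y^(-1), so equal utility means equal S. At (9, 9): S = 10/9.
With y = 45: 5·45^(-1) = 1/9, so 5x^(-1) = 10/9 − 1/9 = 1, i.e. x^(-1) = 0.2.
Hence x = 1/0.2 = 5.
Check: U(5, 45) = 0.9.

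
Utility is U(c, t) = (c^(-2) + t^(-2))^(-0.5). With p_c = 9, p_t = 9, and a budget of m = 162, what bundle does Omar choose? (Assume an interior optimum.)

c* = 9, t* = 9

For CES with ρ = -2, MRS = (t/c)^3.
Tangency: set MRS = p_c/p_t = 9/9 = 1.
So (t/c)^3 = 1; taking the cube root, t/c = 1, i.e. t = c.
Substitute into the budget 9·c + 9·t = 162: 18·c = 162, so c* = 9 and t* = 9.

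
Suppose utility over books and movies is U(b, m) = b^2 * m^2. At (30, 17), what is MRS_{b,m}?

MU_b = 2·b·m^2 and MU_m = 2·b^2·m.
MRS = MU_b/MU_m = m/b.
At (30, 17): MRS = 17/30.
So at (30, 17) the consumer would give up 17/30 units of m for one more unit of b.

MRS = 17/30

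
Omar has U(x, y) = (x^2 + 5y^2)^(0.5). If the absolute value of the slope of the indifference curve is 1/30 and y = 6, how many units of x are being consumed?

x = 1

For CES with ρ = 2, MRS = (1/5)·(y/x)^(-1).
Setting (1/5)·(6/x)^(-1) = 1/30 gives (6/x)^(-1) = 1/6, so 6/x = 6 and x = 1.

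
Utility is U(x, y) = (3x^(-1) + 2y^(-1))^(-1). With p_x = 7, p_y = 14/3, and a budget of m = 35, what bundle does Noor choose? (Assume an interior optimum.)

For CES with ρ = -1, MRS = (3/2)·(y/x)^2.
Tangency: set MRS = p_x/p_y = 7/(14/3) = 1.5.
So (y/x)^2 = 1; taking the square root, y/x = 1, i.e. y = x.
Substitute into the budget 7·x + (14/3)·y = 35: (35/3)·x = 35, so x* = 3 and y* = 3.

x* = 3, y* = 3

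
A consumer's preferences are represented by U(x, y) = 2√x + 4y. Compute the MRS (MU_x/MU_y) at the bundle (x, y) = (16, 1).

MU_x = 2/(2√x), MU_y = 4.
MRS = 2/(2√x) ÷ 4.
At (16, 1): MRS = 1/16.
So at (16, 1) the consumer would give up 1/16 units of y for one more unit of x.

MRS = 1/16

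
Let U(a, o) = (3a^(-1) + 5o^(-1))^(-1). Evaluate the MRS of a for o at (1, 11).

For CES with ρ = -1, MRS = (3/5)·(o/a)^2.
At (1, 11): MRS = 72.6.
That is, one extra unit of a is worth 72.6 units of o at the margin.

MRS = 72.6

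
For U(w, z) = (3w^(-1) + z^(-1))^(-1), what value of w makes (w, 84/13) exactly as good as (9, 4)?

w = 7

U depends on (w, z) only through S = 3w^(-1) + z^(-1), so equal utility means equal S. At (9, 4): S = 7/12.
With z = 84/13: (84/13)^(-1) = 13/84, so 3w^(-1) = 7/12 − 13/84 = 3/7, i.e. w^(-1) = 1/7.
Hence w = 1/(1/7) = 7.
Check: U(7, 84/13) = 1.7143.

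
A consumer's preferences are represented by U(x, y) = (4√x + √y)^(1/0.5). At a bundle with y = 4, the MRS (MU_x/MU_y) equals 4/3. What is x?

x = 36

For CES with ρ = 0.5, MRS = (4/1)·√(y/x).
Setting (4/1)·√(4/x) = 4/3 gives √(4/x) = 1/3, so 4/x = 1/9 and x = 36.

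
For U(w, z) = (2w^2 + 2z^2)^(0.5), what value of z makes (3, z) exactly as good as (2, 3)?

z = 2

U depends on (w, z) only through S = 2w^2 + 2z^2, so equal utility means equal S. At (2, 3): S = 26.
With w = 3: 2·3^2 = 18, so 2z^2 = 26 − 18 = 8, i.e. z^2 = 4.
Hence z = √4 = 2.
Check: U(3, 2) = 5.099.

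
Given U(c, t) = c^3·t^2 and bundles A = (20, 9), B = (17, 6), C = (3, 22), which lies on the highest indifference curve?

Evaluate utility at each bundle:
U(A) = 648000.
U(B) = 176868.
U(C) = 13068.
Highest utility is A, so A ≻ B ≻ C.

Bundle A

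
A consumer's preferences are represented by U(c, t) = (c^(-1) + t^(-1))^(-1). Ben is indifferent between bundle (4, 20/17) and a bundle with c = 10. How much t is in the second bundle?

U depends on (c, t) only through S = c^(-1) + t^(-1), so equal utility means equal S. At (4, 20/17): S = 1.1.
With c = 10: 10^(-1) = 0.1, so t^(-1) = 1.1 − 0.1 = 1.
Hence t = 1/1 = 1.
Check: U(10, 1) = 0.9091.

t = 1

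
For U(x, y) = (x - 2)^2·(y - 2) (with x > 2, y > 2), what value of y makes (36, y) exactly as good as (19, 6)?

y = 3

U(19, 6) = 1156.
Set U(36, y) = 1156 and solve.
With x = 36: (36 − 2)^2 = 1156, so (y − 2) = 1156/1156 = 1.
So y = 2 + 1 = 3.
Check: U(36, 3) = 1156.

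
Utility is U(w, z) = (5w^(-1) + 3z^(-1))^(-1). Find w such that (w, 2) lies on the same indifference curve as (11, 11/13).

U depends on (w, z) only through S = 5w^(-1) + 3z^(-1), so equal utility means equal S. At (11, 11/13): S = 4.
With z = 2: 3·2^(-1) = 1.5, so 5w^(-1) = 4 − 1.5 = 2.5, i.e. w^(-1) = 0.5.
Hence w = 1/0.5 = 2.
Check: U(2, 2) = 0.25.

w = 2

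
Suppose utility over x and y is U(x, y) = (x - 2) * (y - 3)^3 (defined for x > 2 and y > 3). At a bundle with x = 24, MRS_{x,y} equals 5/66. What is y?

MU_x = (y−3)^3, MU_y = 3·(x−2)·(y−3)^2.
MRS = (1/3)·(y−3)/(x−2).
Substitute x = 24: MRS = (y − 3)/66. Setting this equal to 5/66 gives y − 3 = (5/66)·66 = 5, so y = 8.

y = 8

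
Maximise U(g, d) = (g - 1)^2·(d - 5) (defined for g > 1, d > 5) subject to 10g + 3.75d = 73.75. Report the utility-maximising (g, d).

g* = 4, d* = 9

MU_g = 2·(g−1)·(d−5), MU_d = (g−1)^2.
MRS = (2/1)·(d−5)/(g−1).
Tangency: set MRS = p_g/p_d = 10/3.75 = 8/3.
So (2/1)·(d − 5)/(g − 1) = 8/3, i.e. (d − 5) = (4/3)·(g − 1).
Rewrite the budget in excess-of-subsistence terms: 10·(g − 1) + 3.75·(d − 5) = 73.75 − 10·1 − 3.75·5 = 45.
Substituting, 15·(g − 1) = 45, so g − 1 = 3 and g* = 4.
Then d − 5 = (4/3)·3 = 4, so d* = 9.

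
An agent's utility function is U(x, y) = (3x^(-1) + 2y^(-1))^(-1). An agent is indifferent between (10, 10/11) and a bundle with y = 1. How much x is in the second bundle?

U depends on (x, y) only through S = 3x^(-1) + 2y^(-1), so equal utility means equal S. At (10, 10/11): S = 2.5.
With y = 1: 2·1^(-1) = 2, so 3x^(-1) = 2.5 − 2 = 0.5, i.e. x^(-1) = 1/6.
Hence x = 1/(1/6) = 6.
Check: U(6, 1) = 0.4.

x = 6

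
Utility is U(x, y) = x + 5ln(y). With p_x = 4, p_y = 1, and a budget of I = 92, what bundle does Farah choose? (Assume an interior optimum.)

x* = 18, y* = 20

MU_x = 1, MU_y = 5/y.
MRS = 1 ÷ (5/y).
Tangency: set MRS = p_x/p_y = 4/1 = 4.
MRS depends only on y: 0.2·y = 4 ⇒ y* = 4/0.2 = 20.
From the budget, 4·x = 92 − 1·20 = 72, so x* = 18.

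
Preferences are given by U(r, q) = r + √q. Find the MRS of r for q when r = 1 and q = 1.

MU_r = 1, MU_q = 1/(2√q).
MRS = 1 ÷ (1/(2√q)).
At (1, 1): MRS = 2.
That is, one extra unit of r is worth 2 units of q at the margin.

MRS = 2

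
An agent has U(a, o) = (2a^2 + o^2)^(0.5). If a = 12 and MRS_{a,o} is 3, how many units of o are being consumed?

For CES with ρ = 2, MRS = (2/1)·(o/a)^(-1).
Setting (2/1)·(o/12)^(-1) = 3 gives (o/12)^(-1) = 1.5, so o/12 = 2/3 and o = 8.

o = 8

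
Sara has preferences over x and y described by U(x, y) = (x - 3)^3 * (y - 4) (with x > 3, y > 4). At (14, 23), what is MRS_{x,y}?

MU_x = 3·(x−3)^2·(y−4), MU_y = (x−3)^3.
MRS = (3/1)·(y−4)/(x−3).
At (14, 23): MRS = 57/11.
That is, one extra unit of x is worth 57/11 units of y at the margin.

MRS = 57/11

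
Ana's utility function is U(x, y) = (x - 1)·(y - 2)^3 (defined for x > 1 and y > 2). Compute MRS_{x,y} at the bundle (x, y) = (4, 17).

MU_x = (y−2)^3, MU_y = 3·(x−1)·(y−2)^2.
MRS = (1/3)·(y−2)/(x−1).
At (4, 17): MRS = 5/3.
So at (4, 17) the consumer would give up 5/3 units of y for one more unit of x.

MRS = 5/3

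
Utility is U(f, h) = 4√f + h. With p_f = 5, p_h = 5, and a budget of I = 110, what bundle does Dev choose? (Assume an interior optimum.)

MU_f = 4/(2√f), MU_h = 1.
MRS = 4/(2√f) ÷ 1.
Tangency: set MRS = p_f/p_h = 5/5 = 1.
MRS depends only on f: 2/√f = 1 ⇒ √f = 2/1 = 2 ⇒ f* = 4.
From the budget, 5·h = 110 − 5·4 = 90, so h* = 18.

f* = 4, h* = 18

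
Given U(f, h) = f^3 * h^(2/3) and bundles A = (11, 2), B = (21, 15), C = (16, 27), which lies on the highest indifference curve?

Evaluate utility at each bundle:
U(A) = 2112.831.
U(B) = 56327.273.
U(C) = 36864.000.
Highest utility is B, so B ≻ C ≻ A.

Bundle B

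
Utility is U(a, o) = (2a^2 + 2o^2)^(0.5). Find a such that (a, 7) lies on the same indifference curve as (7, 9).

U depends on (a, o) only through S = 2a^2 + 2o^2, so equal utility means equal S. At (7, 9): S = 260.
With o = 7: 2·7^2 = 98, so 2a^2 = 260 − 98 = 162, i.e. a^2 = 81.
Hence a = √81 = 9.
Check: U(9, 7) = 16.1245.

a = 9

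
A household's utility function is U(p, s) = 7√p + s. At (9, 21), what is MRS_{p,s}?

MRS = 7/6

MU_p = 7/(2√p), MU_s = 1.
MRS = 7/(2√p) ÷ 1.
At (9, 21): MRS = 7/6.
That is, one extra unit of p is worth 7/6 units of s at the margin.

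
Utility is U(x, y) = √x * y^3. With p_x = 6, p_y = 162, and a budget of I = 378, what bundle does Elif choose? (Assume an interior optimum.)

x* = 9, y* = 2

MU_x = 0.5·x^(-0.5)·y^3 and MU_y = 3·√x·y^2.
MRS = MU_x/MU_y = (1/6)·y/x.
Tangency: set MRS = p_x/p_y = 6/162 = 1/27.
So (1/6)·y/x = 1/27, i.e. y = (2/9)·x.
Substitute into the budget 6·x + 162·y = 378: 42·x = 378, so x* = 9.
Then y* = (2/9)·9 = 2.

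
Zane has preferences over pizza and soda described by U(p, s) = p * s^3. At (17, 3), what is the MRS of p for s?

MU_p = s^3 and MU_s = 3·p·s^2.
MRS = MU_p/MU_s = (1/3)·s/p.
At (17, 3): MRS = 1/17.
The indifference curve has slope −1/17 at this bundle.

MRS = 1/17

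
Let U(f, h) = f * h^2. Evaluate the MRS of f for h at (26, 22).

MU_f = h^2 and MU_h = 2·f·h.
MRS = MU_f/MU_h = (1/2)·h/f.
At (26, 22): MRS = 11/26.
So at (26, 22) the consumer would give up 11/26 units of h for one more unit of f.

MRS = 11/26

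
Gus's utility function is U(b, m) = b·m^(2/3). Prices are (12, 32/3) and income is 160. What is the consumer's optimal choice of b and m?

MU_b = m^(2/3) and MU_m = 2/3·b·m^(-1/3).
MRS = MU_b/MU_m = (1.5)·m/b.
Tangency: set MRS = p_b/p_m = 12/(32/3) = 1.125.
So (1.5)·m/b = 1.125, i.e. m = 0.75·b.
Substitute into the budget 12·b + (32/3)·m = 160: 20·b = 160, so b* = 8.
Then m* = 0.75·8 = 6.

b* = 8, m* = 6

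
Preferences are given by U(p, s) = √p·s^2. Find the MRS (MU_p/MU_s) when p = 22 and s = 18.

MU_p = 0.5·p^(-0.5)·s^2 and MU_s = 2·√p·s.
MRS = MU_p/MU_s = (0.25)·s/p.
At (22, 18): MRS = 9/44.
That is, one extra unit of p is worth 9/44 units of s at the margin.

MRS = 9/44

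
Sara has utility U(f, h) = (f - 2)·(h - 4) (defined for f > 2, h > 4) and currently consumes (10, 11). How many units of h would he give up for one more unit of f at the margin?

MRS = 0.875

MU_f = (h−4), MU_h = (f−2).
MRS = (h−4)/(f−2).
At (10, 11): MRS = 0.875.
That is, one extra unit of f is worth 0.875 units of h at the margin.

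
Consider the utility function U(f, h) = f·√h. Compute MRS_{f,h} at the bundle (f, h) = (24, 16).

MRS = 4/3

MU_f = √h and MU_h = 0.5·f·h^(-0.5).
MRS = MU_f/MU_h = (2)·h/f.
At (24, 16): MRS = 4/3.
That is, one extra unit of f is worth 4/3 units of h at the margin.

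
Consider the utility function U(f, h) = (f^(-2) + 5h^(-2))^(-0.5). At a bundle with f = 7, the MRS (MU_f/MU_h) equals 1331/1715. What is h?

h = 11

For CES with ρ = -2, MRS = (1/5)·(h/f)^3.
Setting (1/5)·(h/7)^3 = 1331/1715 gives (h/7)^3 = 1331/343, so h/7 = 11/7 and h = 11.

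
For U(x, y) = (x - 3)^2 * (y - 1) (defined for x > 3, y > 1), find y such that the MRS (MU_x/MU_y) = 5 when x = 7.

y = 11

MU_x = 2·(x−3)·(y−1), MU_y = (x−3)^2.
MRS = (2/1)·(y−1)/(x−3).
Substitute x = 7: MRS = (y − 1)/2. Setting this equal to 5 gives y − 1 = 5·2 = 10, so y = 11.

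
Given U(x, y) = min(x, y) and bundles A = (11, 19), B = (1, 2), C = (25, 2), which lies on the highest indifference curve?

Bundle A

Evaluate utility at each bundle:
U(A) = 11.
U(B) = 1.
U(C) = 2.
Highest utility is A, so A ≻ C ≻ B.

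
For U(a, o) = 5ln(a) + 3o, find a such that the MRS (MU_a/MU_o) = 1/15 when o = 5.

a = 25

MU_a = 5/a, MU_o = 3.
MRS = 5/a ÷ 3.
MRS depends only on a: (5/3)/a = 1/15 ⇒ a = (5/3)/(1/15) = 25.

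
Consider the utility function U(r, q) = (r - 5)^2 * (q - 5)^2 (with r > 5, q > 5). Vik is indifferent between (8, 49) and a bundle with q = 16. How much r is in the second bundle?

r = 17

U(8, 49) = 17424.
Set U(r, 16) = 17424 and solve.
With q = 16: (16 − 5)^2 = 121, so (r − 5)^2 = 17424/121 = 144.
Taking the square root (with r > 5): r − 5 = 12, so r = 17.
Check: U(17, 16) = 17424.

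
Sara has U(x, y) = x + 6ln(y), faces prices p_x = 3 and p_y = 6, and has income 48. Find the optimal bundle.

x* = 10, y* = 3

MU_x = 1, MU_y = 6/y.
MRS = 1 ÷ (6/y).
Tangency: set MRS = p_x/p_y = 3/6 = 0.5.
MRS depends only on y: (1/6)·y = 0.5 ⇒ y* = 0.5/(1/6) = 3.
From the budget, 3·x = 48 − 6·3 = 30, so x* = 10.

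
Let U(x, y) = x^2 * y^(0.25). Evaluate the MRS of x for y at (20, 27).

MRS = 10.8

MU_x = 2·x·y^(0.25) and MU_y = 0.25·x^2·y^(-0.75).
MRS = MU_x/MU_y = (8)·y/x.
At (20, 27): MRS = 10.8.
The indifference curve has slope −10.8 at this bundle.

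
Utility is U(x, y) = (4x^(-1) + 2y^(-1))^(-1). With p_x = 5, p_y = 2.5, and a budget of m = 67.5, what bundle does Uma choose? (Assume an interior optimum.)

For CES with ρ = -1, MRS = (4/2)·(y/x)^2.
Tangency: set MRS = p_x/p_y = 5/2.5 = 2.
So (y/x)^2 = 1; taking the square root, y/x = 1, i.e. y = x.
Substitute into the budget 5·x + 2.5·y = 67.5: 7.5·x = 67.5, so x* = 9 and y* = 9.

x* = 9, y* = 9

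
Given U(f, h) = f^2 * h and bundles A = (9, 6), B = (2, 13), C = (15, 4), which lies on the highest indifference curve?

Bundle C

Evaluate utility at each bundle:
U(A) = 486.
U(B) = 52.
U(C) = 900.
Highest utility is C, so C ≻ A ≻ B.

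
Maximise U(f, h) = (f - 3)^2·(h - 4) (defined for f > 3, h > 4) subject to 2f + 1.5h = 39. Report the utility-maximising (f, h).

MU_f = 2·(f−3)·(h−4), MU_h = (f−3)^2.
MRS = (2/1)·(h−4)/(f−3).
Tangency: set MRS = p_f/p_h = 2/1.5 = 4/3.
So (2/1)·(h − 4)/(f − 3) = 4/3, i.e. (h − 4) = (2/3)·(f − 3).
Rewrite the budget in excess-of-subsistence terms: 2·(f − 3) + 1.5·(h − 4) = 39 − 2·3 − 1.5·4 = 27.
Substituting, 3·(f − 3) = 27, so f − 3 = 9 and f* = 12.
Then h − 4 = (2/3)·9 = 6, so h* = 10.

f* = 12, h* = 10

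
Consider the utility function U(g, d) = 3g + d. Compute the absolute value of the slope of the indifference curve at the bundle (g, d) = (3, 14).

MU_g = 3, MU_d = 1, so MRS = 3/1 = 3 at every bundle.
At (3, 14): MRS = 3.
So at (3, 14) the consumer would give up 3 units of d for one more unit of g.

MRS = 3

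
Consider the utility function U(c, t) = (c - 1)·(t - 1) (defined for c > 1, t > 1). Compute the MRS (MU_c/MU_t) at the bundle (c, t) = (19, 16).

MRS = 5/6

MU_c = (t−1), MU_t = (c−1).
MRS = (t−1)/(c−1).
At (19, 16): MRS = 5/6.
So at (19, 16) the consumer would give up 5/6 units of t for one more unit of c.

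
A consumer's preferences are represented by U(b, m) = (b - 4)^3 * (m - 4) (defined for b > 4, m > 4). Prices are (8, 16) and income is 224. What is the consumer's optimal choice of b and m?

MU_b = 3·(b−4)^2·(m−4), MU_m = (b−4)^3.
MRS = (3/1)·(m−4)/(b−4).
Tangency: set MRS = p_b/p_m = 8/16 = 0.5.
So (3/1)·(m − 4)/(b − 4) = 0.5, i.e. (m − 4) = (1/6)·(b − 4).
Rewrite the budget in excess-of-subsistence terms: 8·(b − 4) + 16·(m − 4) = 224 − 8·4 − 16·4 = 128.
Substituting, (32/3)·(b − 4) = 128, so b − 4 = 12 and b* = 16.
Then m − 4 = (1/6)·12 = 2, so m* = 6.

b* = 16, m* = 6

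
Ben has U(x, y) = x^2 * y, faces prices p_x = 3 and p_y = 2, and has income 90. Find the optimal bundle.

x* = 20, y* = 15

MU_x = 2·x·y and MU_y = x^2.
MRS = MU_x/MU_y = (2/1)·y/x.
Tangency: set MRS = p_x/p_y = 3/2 = 1.5.
So (2/1)·y/x = 1.5, i.e. y = 0.75·x.
Substitute into the budget 3·x + 2·y = 90: 4.5·x = 90, so x* = 20.
Then y* = 0.75·20 = 15.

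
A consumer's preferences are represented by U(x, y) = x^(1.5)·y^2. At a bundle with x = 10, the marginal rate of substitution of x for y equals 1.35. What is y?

y = 18

MU_x = 1.5·√x·y^2 and MU_y = 2·x^(1.5)·y.
MRS = MU_x/MU_y = (0.75)·y/x.
Substitute x = 10: MRS = y/(40/3). Setting y/(40/3) = 1.35 gives y = 1.35·(40/3) = 18.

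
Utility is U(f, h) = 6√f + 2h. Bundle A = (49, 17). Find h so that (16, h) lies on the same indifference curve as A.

U(49, 17) = 76.
Set U(16, h) = 76 and solve.
With f = 16: √16 = 4, so 2h = 76 − 6·4 = 52 and h = 26.
Check: U(16, 26) = 76.

h = 26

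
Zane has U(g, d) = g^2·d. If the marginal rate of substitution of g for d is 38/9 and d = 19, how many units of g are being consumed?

MU_g = 2·g·d and MU_d = g^2.
MRS = MU_g/MU_d = (2/1)·d/g.
Substitute d = 19: MRS = 38/g. Setting 38/g = 38/9 gives g = 38/(38/9) = 9.

g = 9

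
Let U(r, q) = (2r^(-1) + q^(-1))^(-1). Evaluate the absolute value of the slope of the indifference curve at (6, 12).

For CES with ρ = -1, MRS = (2/1)·(q/r)^2.
At (6, 12): MRS = 8.
The indifference curve has slope −8 at this bundle.

MRS = 8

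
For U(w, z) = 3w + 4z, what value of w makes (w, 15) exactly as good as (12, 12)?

U(12, 12) = 84.
Set U(w, 15) = 84 and solve.
3w + 4·15 = 84 ⇒ 3w = 24 ⇒ w = 8.
Check: U(8, 15) = 84.

w = 8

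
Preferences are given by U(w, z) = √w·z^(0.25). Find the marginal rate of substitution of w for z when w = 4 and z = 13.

MRS = 6.5

MU_w = 0.5·w^(-0.5)·z^(0.25) and MU_z = 0.25·√w·z^(-0.75).
MRS = MU_w/MU_z = (2)·z/w.
At (4, 13): MRS = 6.5.
That is, one extra unit of w is worth 6.5 units of z at the margin.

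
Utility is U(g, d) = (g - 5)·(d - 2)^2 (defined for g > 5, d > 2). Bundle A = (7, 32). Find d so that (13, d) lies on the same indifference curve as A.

U(7, 32) = 1800.
Set U(13, d) = 1800 and solve.
With g = 13: (13 − 5) = 8, so (d − 2)^2 = 1800/8 = 225.
Taking the square root (with d > 2): d − 2 = 15, so d = 17.
Check: U(13, 17) = 1800.

d = 17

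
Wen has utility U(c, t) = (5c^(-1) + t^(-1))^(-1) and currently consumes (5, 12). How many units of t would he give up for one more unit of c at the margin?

For CES with ρ = -1, MRS = (5/1)·(t/c)^2.
At (5, 12): MRS = 28.8.
So at (5, 12) the consumer would give up 28.8 units of t for one more unit of c.

MRS = 28.8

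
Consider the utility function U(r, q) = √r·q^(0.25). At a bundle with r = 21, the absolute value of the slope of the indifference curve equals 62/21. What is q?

q = 31

MU_r = 0.5·r^(-0.5)·q^(0.25) and MU_q = 0.25·√r·q^(-0.75).
MRS = MU_r/MU_q = (2)·q/r.
Substitute r = 21: MRS = q/10.5. Setting q/10.5 = 62/21 gives q = (62/21)·10.5 = 31.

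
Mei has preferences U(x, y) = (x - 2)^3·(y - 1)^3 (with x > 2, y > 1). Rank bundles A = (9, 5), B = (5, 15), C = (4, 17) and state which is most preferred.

Bundle B

Evaluate utility at each bundle:
U(A) = 21952.
U(B) = 74088.
U(C) = 32768.
Highest utility is B, so B ≻ C ≻ A.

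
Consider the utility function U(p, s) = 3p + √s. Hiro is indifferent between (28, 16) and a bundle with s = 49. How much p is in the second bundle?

p = 27

U(28, 16) = 88.
Set U(p, 49) = 88 and solve.
With s = 49: √49 = 7, so 3p = 88 − 7 = 81 and p = 27.
Check: U(27, 49) = 88.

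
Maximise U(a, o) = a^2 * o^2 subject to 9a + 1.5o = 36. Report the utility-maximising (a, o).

MU_a = 2·a·o^2 and MU_o = 2·a^2·o.
MRS = MU_a/MU_o = o/a.
Tangency: set MRS = p_a/p_o = 9/1.5 = 6.
So o/a = 6, i.e. o = 6·a.
Substitute into the budget 9·a + 1.5·o = 36: 18·a = 36, so a* = 2.
Then o* = 6·2 = 12.

a* = 2, o* = 12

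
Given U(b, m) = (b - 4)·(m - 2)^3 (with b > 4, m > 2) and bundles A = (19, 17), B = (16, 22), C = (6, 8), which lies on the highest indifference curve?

Bundle B

Evaluate utility at each bundle:
U(A) = 50625.
U(B) = 96000.
U(C) = 432.
Highest utility is B, so B ≻ A ≻ C.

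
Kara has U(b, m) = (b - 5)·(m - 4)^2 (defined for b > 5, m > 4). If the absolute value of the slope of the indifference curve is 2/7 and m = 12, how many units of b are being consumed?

MU_b = (m−4)^2, MU_m = 2·(b−5)·(m−4).
MRS = (1/2)·(m−4)/(b−5).
Substitute m = 12: MRS = 4/(b − 5). Setting this equal to 2/7 gives b − 5 = 4/(2/7) = 14, so b = 19.

b = 19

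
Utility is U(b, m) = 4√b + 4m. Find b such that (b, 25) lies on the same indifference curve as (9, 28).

b = 36

U(9, 28) = 124.
Set U(b, 25) = 124 and solve.
With m = 25: 4√b = 124 − 4·25 = 24, so √b = 6 and b = 36.
Check: U(36, 25) = 124.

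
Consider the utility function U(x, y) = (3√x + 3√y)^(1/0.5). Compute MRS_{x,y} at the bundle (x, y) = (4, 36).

For CES with ρ = 0.5, MRS = √(y/x).
At (4, 36): MRS = 3.
So at (4, 36) the consumer would give up 3 units of y for one more unit of x.

MRS = 3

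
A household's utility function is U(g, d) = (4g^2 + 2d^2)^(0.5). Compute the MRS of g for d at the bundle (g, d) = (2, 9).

MRS = 4/9

For CES with ρ = 2, MRS = (4/2)·(d/g)^(-1).
At (2, 9): MRS = 4/9.
That is, one extra unit of g is worth 4/9 units of d at the margin.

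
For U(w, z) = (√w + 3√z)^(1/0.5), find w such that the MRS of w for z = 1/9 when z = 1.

For CES with ρ = 0.5, MRS = (1/3)·√(z/w).
Setting (1/3)·√(1/w) = 1/9 gives √(1/w) = 1/3, so 1/w = 1/9 and w = 9.

w = 9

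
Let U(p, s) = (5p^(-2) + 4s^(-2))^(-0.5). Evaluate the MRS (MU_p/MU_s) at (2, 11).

MRS = 6655/32

For CES with ρ = -2, MRS = (5/4)·(s/p)^3.
At (2, 11): MRS = 6655/32.
The indifference curve has slope −6655/32 at this bundle.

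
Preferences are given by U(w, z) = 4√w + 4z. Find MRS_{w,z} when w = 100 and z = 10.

MRS = 0.05

MU_w = 4/(2√w), MU_z = 4.
MRS = 4/(2√w) ÷ 4.
At (100, 10): MRS = 0.05.
That is, one extra unit of w is worth 0.05 units of z at the margin.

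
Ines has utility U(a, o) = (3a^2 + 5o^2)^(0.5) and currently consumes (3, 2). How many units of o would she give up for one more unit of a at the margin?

MRS = 0.9

For CES with ρ = 2, MRS = (3/5)·(o/a)^(-1).
At (3, 2): MRS = 0.9.
So at (3, 2) the consumer would give up 0.9 units of o for one more unit of a.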